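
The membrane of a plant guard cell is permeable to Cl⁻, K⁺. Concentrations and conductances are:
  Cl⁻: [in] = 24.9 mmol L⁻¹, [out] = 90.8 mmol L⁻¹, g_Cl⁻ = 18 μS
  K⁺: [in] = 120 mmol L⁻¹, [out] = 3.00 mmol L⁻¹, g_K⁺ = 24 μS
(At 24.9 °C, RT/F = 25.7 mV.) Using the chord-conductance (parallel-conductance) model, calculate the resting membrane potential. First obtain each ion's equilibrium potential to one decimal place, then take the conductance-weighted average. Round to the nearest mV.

E_Cl⁻ = (25.7/-1)·ln(90.8/24.9) = -33.3 mV
E_K⁺ = (25.7/1)·ln(3.00/120) = -94.8 mV
Vm = (Σ gᵢEᵢ)/(Σ gᵢ) = (18·-33.3 + 24·-94.8) / (18 + 24)
= -2874.60 / 42 = -68.44 mV

-68 mV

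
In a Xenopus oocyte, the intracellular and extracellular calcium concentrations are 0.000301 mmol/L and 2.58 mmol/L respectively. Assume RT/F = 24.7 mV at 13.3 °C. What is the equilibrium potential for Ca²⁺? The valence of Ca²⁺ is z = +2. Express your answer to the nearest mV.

E = (24.7/z) · ln([Ca²⁺]_out/[Ca²⁺]_in) with z = +2.
= (24.7/2) · ln(2.58/0.000301) = 12.35 · ln(8571)
= 12.35 · (9.0562) = 111.84 mV

112 mV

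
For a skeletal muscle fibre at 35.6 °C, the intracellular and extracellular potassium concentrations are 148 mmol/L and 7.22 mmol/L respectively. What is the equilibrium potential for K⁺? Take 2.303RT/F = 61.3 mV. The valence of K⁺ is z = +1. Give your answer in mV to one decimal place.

-80.4 mV

E = (61.3/z) · log₁₀([K⁺]_out/[K⁺]_in) with z = +1.
= (61.3/1) · log₁₀(7.22/148) = 61.30 · log₁₀(0.04878)
= 61.30 · (-1.3117) = -80.41 mV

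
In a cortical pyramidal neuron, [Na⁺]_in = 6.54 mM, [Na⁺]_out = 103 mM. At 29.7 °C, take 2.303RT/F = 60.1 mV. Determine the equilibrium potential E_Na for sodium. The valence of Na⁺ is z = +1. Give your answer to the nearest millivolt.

E = (60.1/z) · log₁₀([Na⁺]_out/[Na⁺]_in) with z = +1.
= (60.1/1) · log₁₀(103/6.54) = 60.10 · log₁₀(15.75)
= 60.10 · (1.1973) = 71.96 mV

72 mV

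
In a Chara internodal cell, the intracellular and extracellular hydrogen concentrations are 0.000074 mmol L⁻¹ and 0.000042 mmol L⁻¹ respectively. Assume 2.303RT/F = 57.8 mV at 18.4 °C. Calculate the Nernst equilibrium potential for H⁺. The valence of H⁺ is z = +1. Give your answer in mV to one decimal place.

-14.2 mV

E = (57.8/z) · log₁₀([H⁺]_out/[H⁺]_in) with z = +1.
= (57.8/1) · log₁₀(0.000042/0.000074) = 57.80 · log₁₀(0.5676)
= 57.80 · (-0.2460) = -14.22 mV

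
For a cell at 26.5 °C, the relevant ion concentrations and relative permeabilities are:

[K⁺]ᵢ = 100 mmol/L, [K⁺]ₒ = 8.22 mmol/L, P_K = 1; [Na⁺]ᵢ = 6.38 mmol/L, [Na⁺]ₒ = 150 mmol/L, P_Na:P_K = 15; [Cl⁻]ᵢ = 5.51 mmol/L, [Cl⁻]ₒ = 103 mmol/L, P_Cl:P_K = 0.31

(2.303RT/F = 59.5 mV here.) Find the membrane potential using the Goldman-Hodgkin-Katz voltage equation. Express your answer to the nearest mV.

59 mV

Vm = 59.5 · log₁₀[(Σ P·[cation]ₒ + Σ P·[anion]ᵢ) / (Σ P·[cation]ᵢ + Σ P·[anion]ₒ)]
Numerator = 1×8.22 + 15×150 + 0.31×5.51 = 2260
Denominator = 1×100 + 15×6.38 + 0.31×103 = 227.6
Vm = 59.5 · log₁₀(9.9281) = 59.5 × (0.9969) = 59.31 mV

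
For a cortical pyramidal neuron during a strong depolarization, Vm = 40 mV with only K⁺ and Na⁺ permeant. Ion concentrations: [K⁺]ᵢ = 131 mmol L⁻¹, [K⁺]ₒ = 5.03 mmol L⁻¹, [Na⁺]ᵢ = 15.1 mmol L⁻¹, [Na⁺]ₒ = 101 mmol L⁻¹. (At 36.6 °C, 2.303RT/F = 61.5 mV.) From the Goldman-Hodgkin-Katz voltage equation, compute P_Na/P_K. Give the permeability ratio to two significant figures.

Let α = P_Na/P_K. GHK: Vm = 61.5·log₁₀[(Kₒ + α·Naₒ)/(Kᵢ + α·Naᵢ)].
10^(Vm/61.5) = 10^(40.0/61.5) = 4.471
So 4.471·(Kᵢ + α·Naᵢ) = Kₒ + α·Naₒ → α = (4.471·131.0 − 5.03) / (101.0 − 4.471·15.1)
α = (585.7 − 5.03) / (101.0 − 67.51) = 580.7/33.49 = 17.34

17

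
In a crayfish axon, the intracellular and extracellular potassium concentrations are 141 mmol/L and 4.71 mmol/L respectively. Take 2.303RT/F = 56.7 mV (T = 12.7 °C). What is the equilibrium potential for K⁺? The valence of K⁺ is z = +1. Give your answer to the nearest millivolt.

E = (56.7/z) · log₁₀([K⁺]_out/[K⁺]_in) with z = +1.
= (56.7/1) · log₁₀(4.71/141) = 56.70 · log₁₀(0.0334)
= 56.70 · (-1.4762) = -83.70 mV

-84 mV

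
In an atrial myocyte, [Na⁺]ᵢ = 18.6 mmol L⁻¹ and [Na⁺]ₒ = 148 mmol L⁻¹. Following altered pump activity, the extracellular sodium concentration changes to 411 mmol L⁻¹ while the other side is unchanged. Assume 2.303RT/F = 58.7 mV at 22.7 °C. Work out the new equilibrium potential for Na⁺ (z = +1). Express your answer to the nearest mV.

79 mV

After the shift: [Na⁺]_out = 411, [Na⁺]_in = 18.6 mmol L⁻¹.
E_new = (58.7/1)·log₁₀(411/18.6) = 58.70 · (1.3443) = 78.91 mV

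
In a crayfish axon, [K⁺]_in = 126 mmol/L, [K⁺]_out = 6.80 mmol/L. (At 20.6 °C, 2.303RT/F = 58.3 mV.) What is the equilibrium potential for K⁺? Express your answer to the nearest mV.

-74 mV

E = (58.3/z) · log₁₀([K⁺]_out/[K⁺]_in) with z = +1.
= (58.3/1) · log₁₀(6.80/126) = 58.30 · log₁₀(0.05397)
= 58.30 · (-1.2679) = -73.92 mV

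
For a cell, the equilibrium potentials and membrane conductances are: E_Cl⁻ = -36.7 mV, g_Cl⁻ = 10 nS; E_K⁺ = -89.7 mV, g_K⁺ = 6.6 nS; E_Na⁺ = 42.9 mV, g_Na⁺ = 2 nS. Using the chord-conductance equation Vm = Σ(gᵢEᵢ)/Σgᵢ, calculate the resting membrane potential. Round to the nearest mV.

-47 mV

Σ gᵢEᵢ = 10·(-36.7) + 6.6·(-89.7) + 2·(42.9) = -873.22
Σ gᵢ = 10 + 6.6 + 2 = 18.6
Vm = -873.22 / 18.6 = -46.95 mV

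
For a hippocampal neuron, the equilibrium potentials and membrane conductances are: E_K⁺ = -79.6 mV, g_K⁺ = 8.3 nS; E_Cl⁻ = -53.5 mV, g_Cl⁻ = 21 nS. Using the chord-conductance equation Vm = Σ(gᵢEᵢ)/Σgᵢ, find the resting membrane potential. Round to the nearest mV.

Σ gᵢEᵢ = 8.3·(-79.6) + 21·(-53.5) = -1784.18
Σ gᵢ = 8.3 + 21 = 29.3
Vm = -1784.18 / 29.3 = -60.89 mV

-61 mV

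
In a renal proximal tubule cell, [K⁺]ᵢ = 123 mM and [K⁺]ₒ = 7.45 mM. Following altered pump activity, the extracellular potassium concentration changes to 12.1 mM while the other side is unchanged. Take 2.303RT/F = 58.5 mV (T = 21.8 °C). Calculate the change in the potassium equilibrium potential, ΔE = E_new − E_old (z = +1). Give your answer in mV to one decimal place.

12.3 mV

E_old = (58.5/1)·log₁₀(7.45/123) = -71.24 mV
E_new = (58.5/1)·log₁₀(12.1/123) = -58.92 mV
ΔE = -58.92 − (-71.24) = 12.32 mV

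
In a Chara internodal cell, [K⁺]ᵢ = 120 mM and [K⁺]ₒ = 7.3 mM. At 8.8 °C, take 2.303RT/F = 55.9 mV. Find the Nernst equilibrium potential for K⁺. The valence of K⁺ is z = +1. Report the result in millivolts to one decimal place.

-68.0 mV

E = (55.9/z) · log₁₀([K⁺]_out/[K⁺]_in) with z = +1.
= (55.9/1) · log₁₀(7.3/120) = 55.90 · log₁₀(0.06083)
= 55.90 · (-1.2159) = -67.97 mV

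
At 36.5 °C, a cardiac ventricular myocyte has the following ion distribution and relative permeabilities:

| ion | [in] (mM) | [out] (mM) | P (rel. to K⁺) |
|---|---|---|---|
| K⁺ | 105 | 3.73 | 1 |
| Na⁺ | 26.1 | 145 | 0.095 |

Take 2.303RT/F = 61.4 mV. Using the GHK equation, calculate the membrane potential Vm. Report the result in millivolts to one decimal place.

-48.4 mV

Vm = 61.4 · log₁₀[(Σ P·[cation]ₒ + Σ P·[anion]ᵢ) / (Σ P·[cation]ᵢ + Σ P·[anion]ₒ)]
Numerator = 1×3.73 + 0.095×145 = 17.5
Denominator = 1×105 + 0.095×26.1 = 107.5
Vm = 61.4 · log₁₀(0.16287) = 61.4 × (-0.7882) = -48.39 mV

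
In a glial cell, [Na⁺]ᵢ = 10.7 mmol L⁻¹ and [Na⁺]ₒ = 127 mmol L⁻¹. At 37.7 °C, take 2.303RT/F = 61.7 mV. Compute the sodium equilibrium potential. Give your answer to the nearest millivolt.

66 mV

E = (61.7/z) · log₁₀([Na⁺]_out/[Na⁺]_in) with z = +1.
= (61.7/1) · log₁₀(127/10.7) = 61.70 · log₁₀(11.87)
= 61.70 · (1.0744) = 66.29 mV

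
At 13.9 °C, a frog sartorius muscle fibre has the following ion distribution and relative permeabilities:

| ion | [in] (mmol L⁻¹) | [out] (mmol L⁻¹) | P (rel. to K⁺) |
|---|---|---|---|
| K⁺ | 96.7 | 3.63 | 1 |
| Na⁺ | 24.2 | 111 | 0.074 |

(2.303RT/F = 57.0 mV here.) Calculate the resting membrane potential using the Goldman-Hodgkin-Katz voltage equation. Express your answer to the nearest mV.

-52 mV

Vm = 57.0 · log₁₀[(Σ P·[cation]ₒ + Σ P·[anion]ᵢ) / (Σ P·[cation]ᵢ + Σ P·[anion]ₒ)]
Numerator = 1×3.63 + 0.074×111 = 11.84
Denominator = 1×96.7 + 0.074×24.2 = 98.49
Vm = 57.0 · log₁₀(0.12025) = 57.0 × (-0.9199) = -52.43 mV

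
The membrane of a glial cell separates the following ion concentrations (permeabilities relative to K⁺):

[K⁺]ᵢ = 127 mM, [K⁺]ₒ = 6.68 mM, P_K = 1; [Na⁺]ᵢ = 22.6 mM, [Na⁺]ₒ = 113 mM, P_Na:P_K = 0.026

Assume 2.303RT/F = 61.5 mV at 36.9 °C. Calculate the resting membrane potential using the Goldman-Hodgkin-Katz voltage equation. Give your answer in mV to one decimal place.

Vm = 61.5 · log₁₀[(Σ P·[cation]ₒ + Σ P·[anion]ᵢ) / (Σ P·[cation]ᵢ + Σ P·[anion]ₒ)]
Numerator = 1×6.68 + 0.026×113 = 9.618
Denominator = 1×127 + 0.026×22.6 = 127.6
Vm = 61.5 · log₁₀(0.075384) = 61.5 × (-1.1227) = -69.05 mV

-69.0 mV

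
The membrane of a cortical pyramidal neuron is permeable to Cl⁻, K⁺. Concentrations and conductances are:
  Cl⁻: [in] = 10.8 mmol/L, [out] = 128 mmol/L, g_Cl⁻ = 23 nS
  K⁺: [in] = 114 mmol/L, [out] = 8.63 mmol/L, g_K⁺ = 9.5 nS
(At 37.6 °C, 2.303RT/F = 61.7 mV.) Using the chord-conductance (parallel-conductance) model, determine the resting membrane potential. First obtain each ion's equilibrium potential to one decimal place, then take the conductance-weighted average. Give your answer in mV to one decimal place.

-67.1 mV

E_Cl⁻ = (61.7/-1)·log₁₀(128/10.8) = -66.3 mV
E_K⁺ = (61.7/1)·log₁₀(8.63/114) = -69.2 mV
Vm = (Σ gᵢEᵢ)/(Σ gᵢ) = (23·-66.3 + 9.5·-69.2) / (23 + 9.5)
= -2182.30 / 32.5 = -67.15 mV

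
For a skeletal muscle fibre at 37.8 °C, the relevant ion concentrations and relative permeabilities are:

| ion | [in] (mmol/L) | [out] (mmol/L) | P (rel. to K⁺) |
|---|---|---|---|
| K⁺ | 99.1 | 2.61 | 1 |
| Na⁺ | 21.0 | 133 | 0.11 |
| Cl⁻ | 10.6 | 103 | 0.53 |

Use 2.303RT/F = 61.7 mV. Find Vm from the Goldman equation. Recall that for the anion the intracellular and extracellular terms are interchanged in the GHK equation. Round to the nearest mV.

-51 mV

Vm = 61.7 · log₁₀[(Σ P·[cation]ₒ + Σ P·[anion]ᵢ) / (Σ P·[cation]ᵢ + Σ P·[anion]ₒ)]
Numerator = 1×2.61 + 0.11×133 + 0.53×10.6 = 22.86
Denominator = 1×99.1 + 0.11×21.0 + 0.53×103 = 156
Vm = 61.7 · log₁₀(0.14653) = 61.7 × (-0.8341) = -51.46 mV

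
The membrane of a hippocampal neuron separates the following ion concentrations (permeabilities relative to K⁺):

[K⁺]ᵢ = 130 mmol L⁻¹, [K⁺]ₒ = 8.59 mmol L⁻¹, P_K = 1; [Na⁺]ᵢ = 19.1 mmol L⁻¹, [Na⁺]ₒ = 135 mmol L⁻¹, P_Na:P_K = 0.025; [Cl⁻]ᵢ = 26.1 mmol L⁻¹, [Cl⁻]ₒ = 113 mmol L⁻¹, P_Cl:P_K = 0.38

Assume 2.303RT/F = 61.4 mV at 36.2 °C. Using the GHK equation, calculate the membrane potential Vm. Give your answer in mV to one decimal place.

Vm = 61.4 · log₁₀[(Σ P·[cation]ₒ + Σ P·[anion]ᵢ) / (Σ P·[cation]ᵢ + Σ P·[anion]ₒ)]
Numerator = 1×8.59 + 0.025×135 + 0.38×26.1 = 21.88
Denominator = 1×130 + 0.025×19.1 + 0.38×113 = 173.4
Vm = 61.4 · log₁₀(0.12619) = 61.4 × (-0.8990) = -55.20 mV

-55.2 mV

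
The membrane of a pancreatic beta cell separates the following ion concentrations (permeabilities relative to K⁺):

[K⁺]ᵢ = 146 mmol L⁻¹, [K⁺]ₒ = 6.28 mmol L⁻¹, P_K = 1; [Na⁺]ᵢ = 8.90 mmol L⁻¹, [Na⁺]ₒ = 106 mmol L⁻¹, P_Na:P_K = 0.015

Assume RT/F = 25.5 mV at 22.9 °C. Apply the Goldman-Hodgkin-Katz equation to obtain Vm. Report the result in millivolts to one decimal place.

-74.5 mV

Vm = 25.5 · ln[(Σ P·[cation]ₒ + Σ P·[anion]ᵢ) / (Σ P·[cation]ᵢ + Σ P·[anion]ₒ)]
Numerator = 1×6.28 + 0.015×106 = 7.87
Denominator = 1×146 + 0.015×8.90 = 146.1
Vm = 25.5 · ln(0.053855) = 25.5 × (-2.9215) = -74.50 mV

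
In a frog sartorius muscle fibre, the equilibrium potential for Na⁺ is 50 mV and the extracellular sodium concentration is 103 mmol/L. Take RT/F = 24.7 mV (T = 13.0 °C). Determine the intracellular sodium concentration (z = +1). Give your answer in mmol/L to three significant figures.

13.6 mmol/L

Nernst: E = (24.7/1) · ln([out]/[in]), so ln([out]/[in]) = 50.0 × 1 / 24.7 = 2.0243.
[out]/[in] = e^(2.0243) = 7.571.
[in] = 103 / 7.571 = 13.61 mmol/L.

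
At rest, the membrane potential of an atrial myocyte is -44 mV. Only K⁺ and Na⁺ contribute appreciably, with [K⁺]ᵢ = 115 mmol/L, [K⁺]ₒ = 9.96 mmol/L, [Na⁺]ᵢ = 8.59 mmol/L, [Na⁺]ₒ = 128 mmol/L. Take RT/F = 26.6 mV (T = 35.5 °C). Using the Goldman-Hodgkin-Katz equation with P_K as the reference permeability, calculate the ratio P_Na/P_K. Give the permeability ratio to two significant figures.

0.095

Let α = P_Na/P_K. GHK: Vm = 26.6·ln[(Kₒ + α·Naₒ)/(Kᵢ + α·Naᵢ)].
e^(Vm/26.6) = e^(-44.0/26.6) = 0.19126
So 0.19126·(Kᵢ + α·Naᵢ) = Kₒ + α·Naₒ → α = (0.19126·115.0 − 9.96) / (128.0 − 0.19126·8.59)
α = (21.99 − 9.96) / (128.0 − 1.643) = 12.03/126.4 = 0.09524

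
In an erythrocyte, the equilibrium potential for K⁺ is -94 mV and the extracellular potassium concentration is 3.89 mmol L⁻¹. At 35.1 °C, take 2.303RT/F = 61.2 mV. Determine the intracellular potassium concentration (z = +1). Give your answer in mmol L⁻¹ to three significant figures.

Nernst: E = (61.2/1) · log₁₀([out]/[in]), so log₁₀([out]/[in]) = -94.0 × 1 / 61.2 = -1.5359.
[out]/[in] = 10^(-1.5359) = 0.02911.
[in] = 3.89 / 0.02911 = 133.6 mmol L⁻¹.

134 mmol L⁻¹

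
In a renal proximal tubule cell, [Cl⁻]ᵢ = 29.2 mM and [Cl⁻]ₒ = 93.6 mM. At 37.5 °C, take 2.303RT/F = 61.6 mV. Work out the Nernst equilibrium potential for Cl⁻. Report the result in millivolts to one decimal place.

-31.2 mV

E = (61.6/z) · log₁₀([Cl⁻]_out/[Cl⁻]_in) with z = -1.
For an anion, dividing by z = -1 reverses the sign.
= (61.6/-1) · log₁₀(93.6/29.2) = -61.60 · log₁₀(3.205)
= -61.60 · (0.5059) = -31.16 mV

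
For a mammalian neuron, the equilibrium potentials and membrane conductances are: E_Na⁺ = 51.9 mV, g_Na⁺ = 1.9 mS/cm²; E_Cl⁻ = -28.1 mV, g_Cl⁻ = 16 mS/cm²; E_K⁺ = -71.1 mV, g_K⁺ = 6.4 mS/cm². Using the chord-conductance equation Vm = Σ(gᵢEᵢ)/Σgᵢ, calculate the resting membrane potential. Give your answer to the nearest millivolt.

Σ gᵢEᵢ = 1.9·(51.9) + 16·(-28.1) + 6.4·(-71.1) = -806.03
Σ gᵢ = 1.9 + 16 + 6.4 = 24.3
Vm = -806.03 / 24.3 = -33.17 mV

-33 mV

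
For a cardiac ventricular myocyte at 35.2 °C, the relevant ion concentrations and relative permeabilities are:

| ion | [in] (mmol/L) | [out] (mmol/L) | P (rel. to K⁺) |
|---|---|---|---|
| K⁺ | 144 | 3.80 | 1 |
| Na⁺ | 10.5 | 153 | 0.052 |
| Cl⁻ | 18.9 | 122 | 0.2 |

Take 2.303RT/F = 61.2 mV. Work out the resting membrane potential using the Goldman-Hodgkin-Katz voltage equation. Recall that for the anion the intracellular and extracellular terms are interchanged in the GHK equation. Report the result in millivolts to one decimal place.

-63.4 mV

Vm = 61.2 · log₁₀[(Σ P·[cation]ₒ + Σ P·[anion]ᵢ) / (Σ P·[cation]ᵢ + Σ P·[anion]ₒ)]
Numerator = 1×3.80 + 0.052×153 + 0.2×18.9 = 15.54
Denominator = 1×144 + 0.052×10.5 + 0.2×122 = 168.9
Vm = 61.2 · log₁₀(0.091958) = 61.2 × (-1.0364) = -63.43 mV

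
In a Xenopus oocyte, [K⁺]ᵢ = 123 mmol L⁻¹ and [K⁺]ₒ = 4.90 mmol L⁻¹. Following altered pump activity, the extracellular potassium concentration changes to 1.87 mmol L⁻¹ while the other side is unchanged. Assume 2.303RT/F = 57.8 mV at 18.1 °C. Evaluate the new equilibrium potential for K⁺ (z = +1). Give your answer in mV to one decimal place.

After the shift: [K⁺]_out = 1.87, [K⁺]_in = 123 mmol L⁻¹.
E_new = (57.8/1)·log₁₀(1.87/123) = 57.80 · (-1.8181) = -105.08 mV

-105.1 mV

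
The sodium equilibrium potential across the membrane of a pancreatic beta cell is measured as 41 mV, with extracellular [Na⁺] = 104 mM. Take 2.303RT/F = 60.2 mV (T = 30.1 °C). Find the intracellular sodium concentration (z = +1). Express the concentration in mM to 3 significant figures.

Nernst: E = (60.2/1) · log₁₀([out]/[in]), so log₁₀([out]/[in]) = 41.0 × 1 / 60.2 = 0.6811.
[out]/[in] = 10^(0.6811) = 4.798.
[in] = 104 / 4.798 = 21.68 mM.

21.7 mM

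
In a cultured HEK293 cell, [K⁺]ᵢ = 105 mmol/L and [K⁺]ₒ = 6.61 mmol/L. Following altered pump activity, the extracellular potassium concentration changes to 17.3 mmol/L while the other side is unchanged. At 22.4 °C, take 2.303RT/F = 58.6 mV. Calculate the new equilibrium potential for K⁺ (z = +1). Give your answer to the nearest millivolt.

After the shift: [K⁺]_out = 17.3, [K⁺]_in = 105 mmol/L.
E_new = (58.6/1)·log₁₀(17.3/105) = 58.60 · (-0.7831) = -45.89 mV

-46 mV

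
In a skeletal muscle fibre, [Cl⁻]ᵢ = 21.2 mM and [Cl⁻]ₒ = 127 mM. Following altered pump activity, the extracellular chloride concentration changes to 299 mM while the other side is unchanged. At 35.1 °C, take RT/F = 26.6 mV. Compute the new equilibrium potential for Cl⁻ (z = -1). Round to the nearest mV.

After the shift: [Cl⁻]_out = 299, [Cl⁻]_in = 21.2 mM.
E_new = (26.6/-1)·ln(299/21.2) = -26.60 · (2.6464) = -70.40 mV

-70 mV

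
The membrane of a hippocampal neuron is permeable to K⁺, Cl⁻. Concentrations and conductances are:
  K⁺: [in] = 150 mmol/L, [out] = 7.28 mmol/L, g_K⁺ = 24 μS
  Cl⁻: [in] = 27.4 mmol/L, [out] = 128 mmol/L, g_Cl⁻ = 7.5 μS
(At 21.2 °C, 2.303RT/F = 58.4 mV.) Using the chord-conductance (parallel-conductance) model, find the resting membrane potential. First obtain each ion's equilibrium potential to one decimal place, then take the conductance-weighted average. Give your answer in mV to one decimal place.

-67.7 mV

E_K⁺ = (58.4/1)·log₁₀(7.28/150) = -76.7 mV
E_Cl⁻ = (58.4/-1)·log₁₀(128/27.4) = -39.1 mV
Vm = (Σ gᵢEᵢ)/(Σ gᵢ) = (24·-76.7 + 7.5·-39.1) / (24 + 7.5)
= -2134.05 / 31.5 = -67.75 mV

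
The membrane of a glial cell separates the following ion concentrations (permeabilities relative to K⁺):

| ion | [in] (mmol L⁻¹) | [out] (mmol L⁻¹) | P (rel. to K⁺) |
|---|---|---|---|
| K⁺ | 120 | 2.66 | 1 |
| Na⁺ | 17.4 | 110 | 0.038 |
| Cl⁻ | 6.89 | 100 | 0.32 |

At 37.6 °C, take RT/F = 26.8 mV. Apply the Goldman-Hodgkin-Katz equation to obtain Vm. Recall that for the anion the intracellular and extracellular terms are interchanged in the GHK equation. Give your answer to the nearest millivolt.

-76 mV

Vm = 26.8 · ln[(Σ P·[cation]ₒ + Σ P·[anion]ᵢ) / (Σ P·[cation]ᵢ + Σ P·[anion]ₒ)]
Numerator = 1×2.66 + 0.038×110 + 0.32×6.89 = 9.045
Denominator = 1×120 + 0.038×17.4 + 0.32×100 = 152.7
Vm = 26.8 · ln(0.059248) = 26.8 × (-2.8260) = -75.74 mV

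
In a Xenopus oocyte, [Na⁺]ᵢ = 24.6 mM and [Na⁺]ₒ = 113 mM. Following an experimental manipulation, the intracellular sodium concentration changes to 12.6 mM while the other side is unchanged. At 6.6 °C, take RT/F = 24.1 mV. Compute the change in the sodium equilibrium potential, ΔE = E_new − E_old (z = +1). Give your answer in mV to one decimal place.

16.1 mV

E_old = (24.1/1)·ln(113/24.6) = 36.74 mV
E_new = (24.1/1)·ln(113/12.6) = 52.87 mV
ΔE = 52.87 − (36.74) = 16.12 mV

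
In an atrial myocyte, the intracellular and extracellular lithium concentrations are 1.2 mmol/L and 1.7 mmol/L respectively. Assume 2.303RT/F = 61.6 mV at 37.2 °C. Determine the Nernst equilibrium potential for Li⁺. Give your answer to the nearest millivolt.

9 mV

E = (61.6/z) · log₁₀([Li⁺]_out/[Li⁺]_in) with z = +1.
= (61.6/1) · log₁₀(1.7/1.2) = 61.60 · log₁₀(1.417)
= 61.60 · (0.1513) = 9.32 mV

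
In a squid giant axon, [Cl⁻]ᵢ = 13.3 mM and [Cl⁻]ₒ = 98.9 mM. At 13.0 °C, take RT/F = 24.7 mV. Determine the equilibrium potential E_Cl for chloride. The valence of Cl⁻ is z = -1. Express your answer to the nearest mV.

-50 mV

E = (24.7/z) · ln([Cl⁻]_out/[Cl⁻]_in) with z = -1.
For an anion, dividing by z = -1 reverses the sign.
= (24.7/-1) · ln(98.9/13.3) = -24.70 · ln(7.436)
= -24.70 · (2.0063) = -49.56 mV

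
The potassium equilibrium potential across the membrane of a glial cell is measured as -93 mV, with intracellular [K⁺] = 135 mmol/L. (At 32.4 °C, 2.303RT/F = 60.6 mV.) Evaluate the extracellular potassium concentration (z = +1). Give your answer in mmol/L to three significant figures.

Nernst: E = (60.6/1) · log₁₀([out]/[in]), so log₁₀([out]/[in]) = -93.0 × 1 / 60.6 = -1.5347.
[out]/[in] = 10^(-1.5347) = 0.0292.
[out] = 0.0292 × 135 = 3.942 mmol/L.

3.94 mmol/L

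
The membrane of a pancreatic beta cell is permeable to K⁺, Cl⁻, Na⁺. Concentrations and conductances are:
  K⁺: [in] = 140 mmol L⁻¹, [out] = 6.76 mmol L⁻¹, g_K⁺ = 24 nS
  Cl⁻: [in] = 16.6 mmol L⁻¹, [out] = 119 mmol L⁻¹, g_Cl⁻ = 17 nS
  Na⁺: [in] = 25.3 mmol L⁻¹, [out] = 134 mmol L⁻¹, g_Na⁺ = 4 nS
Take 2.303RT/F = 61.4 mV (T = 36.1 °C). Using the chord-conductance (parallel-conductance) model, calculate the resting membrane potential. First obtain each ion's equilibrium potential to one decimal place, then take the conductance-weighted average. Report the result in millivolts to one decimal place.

-59.0 mV

E_K⁺ = (61.4/1)·log₁₀(6.76/140) = -80.8 mV
E_Cl⁻ = (61.4/-1)·log₁₀(119/16.6) = -52.5 mV
E_Na⁺ = (61.4/1)·log₁₀(134/25.3) = 44.5 mV
Vm = (Σ gᵢEᵢ)/(Σ gᵢ) = (24·-80.8 + 17·-52.5 + 4·44.5) / (24 + 17 + 4)
= -2653.70 / 45 = -58.97 mV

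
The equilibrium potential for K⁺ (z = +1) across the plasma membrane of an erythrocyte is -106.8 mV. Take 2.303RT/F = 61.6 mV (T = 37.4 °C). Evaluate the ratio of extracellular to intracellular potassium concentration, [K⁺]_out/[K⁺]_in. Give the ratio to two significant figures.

log₁₀([out]/[in]) = E·z/(61.6) = -106.8 × 1 / 61.6 = -1.7338
[out]/[in] = 10^(-1.7338) = 0.01846

0.018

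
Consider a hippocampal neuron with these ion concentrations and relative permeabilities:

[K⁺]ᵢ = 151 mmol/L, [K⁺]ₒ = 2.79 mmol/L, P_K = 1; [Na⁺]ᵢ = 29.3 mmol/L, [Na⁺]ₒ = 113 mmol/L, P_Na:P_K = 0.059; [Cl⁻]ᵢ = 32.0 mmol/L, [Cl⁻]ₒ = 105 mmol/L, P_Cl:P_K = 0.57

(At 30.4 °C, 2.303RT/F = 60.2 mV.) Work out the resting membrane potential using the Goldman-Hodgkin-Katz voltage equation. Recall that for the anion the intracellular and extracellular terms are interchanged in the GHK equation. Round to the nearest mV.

-53 mV

Vm = 60.2 · log₁₀[(Σ P·[cation]ₒ + Σ P·[anion]ᵢ) / (Σ P·[cation]ᵢ + Σ P·[anion]ₒ)]
Numerator = 1×2.79 + 0.059×113 + 0.57×32.0 = 27.7
Denominator = 1×151 + 0.059×29.3 + 0.57×105 = 212.6
Vm = 60.2 · log₁₀(0.13029) = 60.2 × (-0.8851) = -53.28 mV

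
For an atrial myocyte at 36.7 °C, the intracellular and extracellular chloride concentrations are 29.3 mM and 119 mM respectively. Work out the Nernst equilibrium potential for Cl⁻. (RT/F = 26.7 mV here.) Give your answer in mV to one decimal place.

-37.4 mV

E = (26.7/z) · ln([Cl⁻]_out/[Cl⁻]_in) with z = -1.
For an anion, dividing by z = -1 reverses the sign.
= (26.7/-1) · ln(119/29.3) = -26.70 · ln(4.061)
= -26.70 · (1.4015) = -37.42 mV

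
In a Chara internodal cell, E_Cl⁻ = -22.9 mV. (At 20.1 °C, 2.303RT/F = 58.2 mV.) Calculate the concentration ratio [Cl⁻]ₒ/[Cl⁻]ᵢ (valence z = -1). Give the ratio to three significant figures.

2.47

log₁₀([out]/[in]) = E·z/(58.2) = -22.9 × -1 / 58.2 = 0.3935
[out]/[in] = 10^(0.3935) = 2.474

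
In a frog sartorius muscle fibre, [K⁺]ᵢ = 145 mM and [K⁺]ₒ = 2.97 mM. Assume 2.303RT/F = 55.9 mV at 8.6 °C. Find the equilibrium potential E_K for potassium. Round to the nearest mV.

-94 mV

E = (55.9/z) · log₁₀([K⁺]_out/[K⁺]_in) with z = +1.
= (55.9/1) · log₁₀(2.97/145) = 55.90 · log₁₀(0.02048)
= 55.90 · (-1.6886) = -94.39 mV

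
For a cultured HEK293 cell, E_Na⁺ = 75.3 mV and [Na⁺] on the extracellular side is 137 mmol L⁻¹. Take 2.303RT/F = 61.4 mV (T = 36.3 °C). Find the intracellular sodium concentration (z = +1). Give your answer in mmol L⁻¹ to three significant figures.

Nernst: E = (61.4/1) · log₁₀([out]/[in]), so log₁₀([out]/[in]) = 75.3 × 1 / 61.4 = 1.2264.
[out]/[in] = 10^(1.2264) = 16.84.
[in] = 137 / 16.84 = 8.135 mmol L⁻¹.

8.13 mmol L⁻¹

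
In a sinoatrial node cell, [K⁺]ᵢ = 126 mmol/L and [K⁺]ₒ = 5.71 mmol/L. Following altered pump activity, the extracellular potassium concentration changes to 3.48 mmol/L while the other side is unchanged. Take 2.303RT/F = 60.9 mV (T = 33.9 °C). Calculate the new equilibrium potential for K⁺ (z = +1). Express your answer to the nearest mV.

-95 mV

After the shift: [K⁺]_out = 3.48, [K⁺]_in = 126 mmol/L.
E_new = (60.9/1)·log₁₀(3.48/126) = 60.90 · (-1.5588) = -94.93 mV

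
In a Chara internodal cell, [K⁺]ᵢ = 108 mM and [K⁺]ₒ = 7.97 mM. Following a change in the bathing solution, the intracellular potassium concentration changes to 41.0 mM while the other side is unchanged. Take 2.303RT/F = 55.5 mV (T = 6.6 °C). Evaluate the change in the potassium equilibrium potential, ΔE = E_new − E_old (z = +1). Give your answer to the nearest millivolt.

E_old = (55.5/1)·log₁₀(7.97/108) = -62.82 mV
E_new = (55.5/1)·log₁₀(7.97/41.0) = -39.48 mV
ΔE = -39.48 − (-62.82) = 23.35 mV

23 mV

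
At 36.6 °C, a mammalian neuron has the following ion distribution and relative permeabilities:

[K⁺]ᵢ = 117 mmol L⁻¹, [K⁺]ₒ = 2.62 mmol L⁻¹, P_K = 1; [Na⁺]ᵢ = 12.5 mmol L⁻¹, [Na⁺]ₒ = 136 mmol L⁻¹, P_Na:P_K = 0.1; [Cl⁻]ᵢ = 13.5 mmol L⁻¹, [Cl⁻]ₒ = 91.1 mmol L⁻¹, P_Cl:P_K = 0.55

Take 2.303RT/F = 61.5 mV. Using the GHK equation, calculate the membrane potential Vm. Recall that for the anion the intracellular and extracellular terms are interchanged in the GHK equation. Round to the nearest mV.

-52 mV

Vm = 61.5 · log₁₀[(Σ P·[cation]ₒ + Σ P·[anion]ᵢ) / (Σ P·[cation]ᵢ + Σ P·[anion]ₒ)]
Numerator = 1×2.62 + 0.1×136 + 0.55×13.5 = 23.65
Denominator = 1×117 + 0.1×12.5 + 0.55×91.1 = 168.4
Vm = 61.5 · log₁₀(0.14045) = 61.5 × (-0.8525) = -52.43 mV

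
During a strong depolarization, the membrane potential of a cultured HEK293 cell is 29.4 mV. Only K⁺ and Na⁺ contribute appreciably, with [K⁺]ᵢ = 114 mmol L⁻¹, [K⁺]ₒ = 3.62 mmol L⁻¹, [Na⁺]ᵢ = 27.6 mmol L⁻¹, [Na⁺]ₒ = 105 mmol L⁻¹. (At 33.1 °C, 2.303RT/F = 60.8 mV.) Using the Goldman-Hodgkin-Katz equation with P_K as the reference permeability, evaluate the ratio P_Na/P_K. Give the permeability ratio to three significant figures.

16.4

Let α = P_Na/P_K. GHK: Vm = 60.8·log₁₀[(Kₒ + α·Naₒ)/(Kᵢ + α·Naᵢ)].
10^(Vm/60.8) = 10^(29.4/60.8) = 3.0448
So 3.0448·(Kᵢ + α·Naᵢ) = Kₒ + α·Naₒ → α = (3.0448·114.0 − 3.62) / (105.0 − 3.0448·27.6)
α = (347.1 − 3.62) / (105.0 − 84.04) = 343.5/20.96 = 16.38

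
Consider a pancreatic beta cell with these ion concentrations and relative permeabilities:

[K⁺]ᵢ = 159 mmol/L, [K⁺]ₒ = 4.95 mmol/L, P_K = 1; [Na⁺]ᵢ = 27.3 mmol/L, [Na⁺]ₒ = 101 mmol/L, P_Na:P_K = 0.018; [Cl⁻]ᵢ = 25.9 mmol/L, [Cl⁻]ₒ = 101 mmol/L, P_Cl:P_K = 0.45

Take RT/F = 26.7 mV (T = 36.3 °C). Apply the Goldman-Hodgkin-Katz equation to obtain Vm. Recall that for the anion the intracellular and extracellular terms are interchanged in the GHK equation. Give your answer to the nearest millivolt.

-64 mV

Vm = 26.7 · ln[(Σ P·[cation]ₒ + Σ P·[anion]ᵢ) / (Σ P·[cation]ᵢ + Σ P·[anion]ₒ)]
Numerator = 1×4.95 + 0.018×101 + 0.45×25.9 = 18.42
Denominator = 1×159 + 0.018×27.3 + 0.45×101 = 204.9
Vm = 26.7 · ln(0.089894) = 26.7 × (-2.4091) = -64.32 mV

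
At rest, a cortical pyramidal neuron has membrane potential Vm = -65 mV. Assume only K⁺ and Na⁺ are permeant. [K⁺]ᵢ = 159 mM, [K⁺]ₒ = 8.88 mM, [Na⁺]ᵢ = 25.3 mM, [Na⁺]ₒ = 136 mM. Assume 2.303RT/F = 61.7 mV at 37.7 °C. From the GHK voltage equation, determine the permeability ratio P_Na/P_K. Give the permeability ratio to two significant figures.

0.039

Let α = P_Na/P_K. GHK: Vm = 61.7·log₁₀[(Kₒ + α·Naₒ)/(Kᵢ + α·Naᵢ)].
10^(Vm/61.7) = 10^(-65.0/61.7) = 0.088413
So 0.088413·(Kᵢ + α·Naᵢ) = Kₒ + α·Naₒ → α = (0.088413·159.0 − 8.88) / (136.0 − 0.088413·25.3)
α = (14.06 − 8.88) / (136.0 − 2.237) = 5.178/133.8 = 0.03871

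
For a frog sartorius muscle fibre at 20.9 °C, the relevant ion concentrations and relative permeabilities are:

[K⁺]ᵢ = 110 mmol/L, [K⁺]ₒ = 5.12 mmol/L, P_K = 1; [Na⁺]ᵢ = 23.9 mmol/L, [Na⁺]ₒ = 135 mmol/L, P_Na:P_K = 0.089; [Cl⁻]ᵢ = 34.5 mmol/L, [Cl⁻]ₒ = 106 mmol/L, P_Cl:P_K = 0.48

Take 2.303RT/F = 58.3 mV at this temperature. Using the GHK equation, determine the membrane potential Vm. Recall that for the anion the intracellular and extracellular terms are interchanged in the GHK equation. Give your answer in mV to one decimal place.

-39.9 mV

Vm = 58.3 · log₁₀[(Σ P·[cation]ₒ + Σ P·[anion]ᵢ) / (Σ P·[cation]ᵢ + Σ P·[anion]ₒ)]
Numerator = 1×5.12 + 0.089×135 + 0.48×34.5 = 33.69
Denominator = 1×110 + 0.089×23.9 + 0.48×106 = 163
Vm = 58.3 · log₁₀(0.20671) = 58.3 × (-0.6846) = -39.91 mV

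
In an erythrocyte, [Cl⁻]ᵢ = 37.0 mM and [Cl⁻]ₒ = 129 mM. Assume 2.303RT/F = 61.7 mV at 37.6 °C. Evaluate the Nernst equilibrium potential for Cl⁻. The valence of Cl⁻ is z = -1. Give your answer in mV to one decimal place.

-33.5 mV

E = (61.7/z) · log₁₀([Cl⁻]_out/[Cl⁻]_in) with z = -1.
For an anion, dividing by z = -1 reverses the sign.
= (61.7/-1) · log₁₀(129/37.0) = -61.70 · log₁₀(3.486)
= -61.70 · (0.5424) = -33.47 mV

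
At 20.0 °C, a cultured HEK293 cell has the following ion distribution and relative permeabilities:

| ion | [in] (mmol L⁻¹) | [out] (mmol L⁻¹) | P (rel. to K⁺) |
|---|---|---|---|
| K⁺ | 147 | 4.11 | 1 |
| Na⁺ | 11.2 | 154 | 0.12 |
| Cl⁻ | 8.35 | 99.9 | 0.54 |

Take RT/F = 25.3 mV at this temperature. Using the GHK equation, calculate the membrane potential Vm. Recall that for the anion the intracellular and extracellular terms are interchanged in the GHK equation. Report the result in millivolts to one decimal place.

-50.9 mV

Vm = 25.3 · ln[(Σ P·[cation]ₒ + Σ P·[anion]ᵢ) / (Σ P·[cation]ᵢ + Σ P·[anion]ₒ)]
Numerator = 1×4.11 + 0.12×154 + 0.54×8.35 = 27.1
Denominator = 1×147 + 0.12×11.2 + 0.54×99.9 = 202.3
Vm = 25.3 · ln(0.13396) = 25.3 × (-2.0102) = -50.86 mV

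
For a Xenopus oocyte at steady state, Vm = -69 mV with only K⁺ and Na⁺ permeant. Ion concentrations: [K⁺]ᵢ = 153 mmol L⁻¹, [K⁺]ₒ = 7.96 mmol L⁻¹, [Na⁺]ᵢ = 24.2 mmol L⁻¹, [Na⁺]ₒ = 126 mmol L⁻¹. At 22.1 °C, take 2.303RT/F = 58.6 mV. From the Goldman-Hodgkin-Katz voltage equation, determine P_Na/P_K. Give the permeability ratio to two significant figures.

0.018

Let α = P_Na/P_K. GHK: Vm = 58.6·log₁₀[(Kₒ + α·Naₒ)/(Kᵢ + α·Naᵢ)].
10^(Vm/58.6) = 10^(-69.0/58.6) = 0.066455
So 0.066455·(Kᵢ + α·Naᵢ) = Kₒ + α·Naₒ → α = (0.066455·153.0 − 7.96) / (126.0 − 0.066455·24.2)
α = (10.17 − 7.96) / (126.0 − 1.608) = 2.208/124.4 = 0.01775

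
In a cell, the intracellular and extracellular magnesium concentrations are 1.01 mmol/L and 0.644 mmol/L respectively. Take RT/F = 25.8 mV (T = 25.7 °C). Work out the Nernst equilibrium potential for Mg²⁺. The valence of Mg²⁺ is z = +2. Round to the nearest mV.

E = (25.8/z) · ln([Mg²⁺]_out/[Mg²⁺]_in) with z = +2.
= (25.8/2) · ln(0.644/1.01) = 12.90 · ln(0.6376)
= 12.90 · (-0.4500) = -5.81 mV

-6 mV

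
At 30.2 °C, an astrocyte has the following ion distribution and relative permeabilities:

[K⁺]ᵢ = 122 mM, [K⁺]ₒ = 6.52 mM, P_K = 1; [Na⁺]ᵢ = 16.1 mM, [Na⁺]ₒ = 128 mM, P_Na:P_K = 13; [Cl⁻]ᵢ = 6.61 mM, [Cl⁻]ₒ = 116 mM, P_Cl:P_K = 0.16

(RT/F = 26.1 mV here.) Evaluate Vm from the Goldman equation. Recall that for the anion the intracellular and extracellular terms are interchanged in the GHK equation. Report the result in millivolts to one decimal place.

40.8 mV

Vm = 26.1 · ln[(Σ P·[cation]ₒ + Σ P·[anion]ᵢ) / (Σ P·[cation]ᵢ + Σ P·[anion]ₒ)]
Numerator = 1×6.52 + 13×128 + 0.16×6.61 = 1672
Denominator = 1×122 + 13×16.1 + 0.16×116 = 349.9
Vm = 26.1 · ln(4.7778) = 26.1 × (1.5640) = 40.82 mV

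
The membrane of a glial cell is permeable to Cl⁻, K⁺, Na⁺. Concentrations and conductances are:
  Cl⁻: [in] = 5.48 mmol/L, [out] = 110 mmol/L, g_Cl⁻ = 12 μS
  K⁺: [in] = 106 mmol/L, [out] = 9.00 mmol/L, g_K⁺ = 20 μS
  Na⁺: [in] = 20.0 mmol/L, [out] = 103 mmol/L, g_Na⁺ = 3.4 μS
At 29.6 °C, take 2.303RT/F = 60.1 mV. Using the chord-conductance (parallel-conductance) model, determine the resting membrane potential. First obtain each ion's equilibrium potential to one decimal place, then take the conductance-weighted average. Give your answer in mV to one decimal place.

E_Cl⁻ = (60.1/-1)·log₁₀(110/5.48) = -78.3 mV
E_K⁺ = (60.1/1)·log₁₀(9.00/106) = -64.4 mV
E_Na⁺ = (60.1/1)·log₁₀(103/20.0) = 42.8 mV
Vm = (Σ gᵢEᵢ)/(Σ gᵢ) = (12·-78.3 + 20·-64.4 + 3.4·42.8) / (12 + 20 + 3.4)
= -2082.08 / 35.4 = -58.82 mV

-58.8 mV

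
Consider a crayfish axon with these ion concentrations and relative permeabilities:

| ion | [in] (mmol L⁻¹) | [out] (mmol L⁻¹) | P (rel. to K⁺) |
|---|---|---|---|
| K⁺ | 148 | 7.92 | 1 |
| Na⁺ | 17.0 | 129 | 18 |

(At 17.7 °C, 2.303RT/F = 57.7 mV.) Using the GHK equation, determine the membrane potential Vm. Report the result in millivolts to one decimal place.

Vm = 57.7 · log₁₀[(Σ P·[cation]ₒ + Σ P·[anion]ᵢ) / (Σ P·[cation]ᵢ + Σ P·[anion]ₒ)]
Numerator = 1×7.92 + 18×129 = 2330
Denominator = 1×148 + 18×17.0 = 454
Vm = 57.7 · log₁₀(5.132) = 57.7 × (0.7103) = 40.98 mV

41.0 mV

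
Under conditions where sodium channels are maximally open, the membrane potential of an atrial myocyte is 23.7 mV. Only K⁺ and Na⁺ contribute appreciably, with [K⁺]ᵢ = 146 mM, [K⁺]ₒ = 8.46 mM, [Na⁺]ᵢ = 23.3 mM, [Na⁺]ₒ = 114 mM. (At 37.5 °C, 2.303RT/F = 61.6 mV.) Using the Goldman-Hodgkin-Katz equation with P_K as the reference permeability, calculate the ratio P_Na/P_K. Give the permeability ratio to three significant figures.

6.01

Let α = P_Na/P_K. GHK: Vm = 61.6·log₁₀[(Kₒ + α·Naₒ)/(Kᵢ + α·Naᵢ)].
10^(Vm/61.6) = 10^(23.7/61.6) = 2.4252
So 2.4252·(Kᵢ + α·Naᵢ) = Kₒ + α·Naₒ → α = (2.4252·146.0 − 8.46) / (114.0 − 2.4252·23.3)
α = (354.1 − 8.46) / (114.0 − 56.51) = 345.6/57.49 = 6.011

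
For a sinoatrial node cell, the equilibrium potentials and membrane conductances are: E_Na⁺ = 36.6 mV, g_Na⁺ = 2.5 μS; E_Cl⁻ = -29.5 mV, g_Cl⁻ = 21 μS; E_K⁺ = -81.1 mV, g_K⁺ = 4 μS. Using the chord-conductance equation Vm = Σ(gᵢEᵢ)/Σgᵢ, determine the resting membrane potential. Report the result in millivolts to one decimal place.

-31.0 mV

Σ gᵢEᵢ = 2.5·(36.6) + 21·(-29.5) + 4·(-81.1) = -852.40
Σ gᵢ = 2.5 + 21 + 4 = 27.5
Vm = -852.40 / 27.5 = -31.00 mV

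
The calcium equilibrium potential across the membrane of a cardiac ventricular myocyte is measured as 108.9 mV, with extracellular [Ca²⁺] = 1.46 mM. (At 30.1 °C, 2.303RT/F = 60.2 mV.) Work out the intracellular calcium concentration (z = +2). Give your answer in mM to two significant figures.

Nernst: E = (60.2/2) · log₁₀([out]/[in]), so log₁₀([out]/[in]) = 108.9 × 2 / 60.2 = 3.6179.
[out]/[in] = 10^(3.6179) = 4149.
[in] = 1.46 / 4149 = 0.0003519 mM.

0.00035 mM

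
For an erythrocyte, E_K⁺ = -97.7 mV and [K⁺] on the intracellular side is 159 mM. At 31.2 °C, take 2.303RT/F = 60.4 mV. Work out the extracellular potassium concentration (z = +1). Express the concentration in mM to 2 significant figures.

Nernst: E = (60.4/1) · log₁₀([out]/[in]), so log₁₀([out]/[in]) = -97.7 × 1 / 60.4 = -1.6175.
[out]/[in] = 10^(-1.6175) = 0.02412.
[out] = 0.02412 × 159 = 3.836 mM.

3.8 mM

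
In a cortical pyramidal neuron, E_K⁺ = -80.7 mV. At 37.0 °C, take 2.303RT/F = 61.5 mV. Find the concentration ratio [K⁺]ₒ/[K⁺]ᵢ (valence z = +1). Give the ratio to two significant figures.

0.049

log₁₀([out]/[in]) = E·z/(61.5) = -80.7 × 1 / 61.5 = -1.3122
[out]/[in] = 10^(-1.3122) = 0.04873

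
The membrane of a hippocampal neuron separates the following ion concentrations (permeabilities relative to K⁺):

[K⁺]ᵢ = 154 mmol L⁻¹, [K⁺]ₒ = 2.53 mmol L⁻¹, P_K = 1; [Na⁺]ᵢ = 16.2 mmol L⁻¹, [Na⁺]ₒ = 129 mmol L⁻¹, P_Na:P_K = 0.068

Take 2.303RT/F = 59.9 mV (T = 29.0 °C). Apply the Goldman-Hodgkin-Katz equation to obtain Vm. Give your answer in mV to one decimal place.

Vm = 59.9 · log₁₀[(Σ P·[cation]ₒ + Σ P·[anion]ᵢ) / (Σ P·[cation]ᵢ + Σ P·[anion]ₒ)]
Numerator = 1×2.53 + 0.068×129 = 11.3
Denominator = 1×154 + 0.068×16.2 = 155.1
Vm = 59.9 · log₁₀(0.072868) = 59.9 × (-1.1375) = -68.13 mV

-68.1 mV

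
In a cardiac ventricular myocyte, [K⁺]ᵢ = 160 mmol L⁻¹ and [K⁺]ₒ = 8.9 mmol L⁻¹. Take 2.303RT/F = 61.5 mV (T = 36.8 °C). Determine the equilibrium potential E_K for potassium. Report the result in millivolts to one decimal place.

-77.2 mV

E = (61.5/z) · log₁₀([K⁺]_out/[K⁺]_in) with z = +1.
= (61.5/1) · log₁₀(8.9/160) = 61.50 · log₁₀(0.05563)
= 61.50 · (-1.2547) = -77.17 mV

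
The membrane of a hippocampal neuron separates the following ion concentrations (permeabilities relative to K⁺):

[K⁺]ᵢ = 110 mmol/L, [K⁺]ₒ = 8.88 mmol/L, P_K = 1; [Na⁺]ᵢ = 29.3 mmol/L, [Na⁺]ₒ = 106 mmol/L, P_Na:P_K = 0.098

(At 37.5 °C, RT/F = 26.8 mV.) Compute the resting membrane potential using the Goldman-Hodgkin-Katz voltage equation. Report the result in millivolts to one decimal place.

Vm = 26.8 · ln[(Σ P·[cation]ₒ + Σ P·[anion]ᵢ) / (Σ P·[cation]ᵢ + Σ P·[anion]ₒ)]
Numerator = 1×8.88 + 0.098×106 = 19.27
Denominator = 1×110 + 0.098×29.3 = 112.9
Vm = 26.8 · ln(0.17071) = 26.8 × (-1.7678) = -47.38 mV

-47.4 mV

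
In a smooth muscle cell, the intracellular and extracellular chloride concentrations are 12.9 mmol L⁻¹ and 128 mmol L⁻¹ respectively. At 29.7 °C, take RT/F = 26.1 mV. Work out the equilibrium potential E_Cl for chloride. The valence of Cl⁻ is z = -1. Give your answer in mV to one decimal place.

-59.9 mV

E = (26.1/z) · ln([Cl⁻]_out/[Cl⁻]_in) with z = -1.
For an anion, dividing by z = -1 reverses the sign.
= (26.1/-1) · ln(128/12.9) = -26.10 · ln(9.922)
= -26.10 · (2.2948) = -59.89 mV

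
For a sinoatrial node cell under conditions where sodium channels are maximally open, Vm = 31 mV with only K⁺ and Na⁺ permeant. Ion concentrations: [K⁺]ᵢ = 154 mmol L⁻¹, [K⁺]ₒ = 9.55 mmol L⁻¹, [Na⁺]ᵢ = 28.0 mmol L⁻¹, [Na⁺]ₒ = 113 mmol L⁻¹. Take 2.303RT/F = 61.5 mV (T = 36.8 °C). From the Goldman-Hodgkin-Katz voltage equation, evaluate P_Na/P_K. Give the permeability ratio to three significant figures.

20.4

Let α = P_Na/P_K. GHK: Vm = 61.5·log₁₀[(Kₒ + α·Naₒ)/(Kᵢ + α·Naᵢ)].
10^(Vm/61.5) = 10^(31.0/61.5) = 3.192
So 3.192·(Kᵢ + α·Naᵢ) = Kₒ + α·Naₒ → α = (3.192·154.0 − 9.55) / (113.0 − 3.192·28.0)
α = (491.6 − 9.55) / (113.0 − 89.38) = 482/23.62 = 20.4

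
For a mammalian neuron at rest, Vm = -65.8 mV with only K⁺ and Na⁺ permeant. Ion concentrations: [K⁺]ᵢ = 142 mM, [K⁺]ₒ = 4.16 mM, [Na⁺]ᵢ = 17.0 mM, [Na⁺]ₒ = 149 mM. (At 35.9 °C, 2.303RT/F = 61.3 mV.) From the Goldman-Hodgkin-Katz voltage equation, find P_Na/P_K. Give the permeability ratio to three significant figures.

0.0531

Let α = P_Na/P_K. GHK: Vm = 61.3·log₁₀[(Kₒ + α·Naₒ)/(Kᵢ + α·Naᵢ)].
10^(Vm/61.3) = 10^(-65.8/61.3) = 0.084448
So 0.084448·(Kᵢ + α·Naᵢ) = Kₒ + α·Naₒ → α = (0.084448·142.0 − 4.16) / (149.0 − 0.084448·17.0)
α = (11.99 − 4.16) / (149.0 − 1.436) = 7.832/147.6 = 0.05307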